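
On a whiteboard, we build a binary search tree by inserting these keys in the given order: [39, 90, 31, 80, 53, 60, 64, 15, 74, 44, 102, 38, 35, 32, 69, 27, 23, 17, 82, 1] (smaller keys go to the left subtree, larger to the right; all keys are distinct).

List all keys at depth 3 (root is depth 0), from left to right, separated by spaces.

1 27 35 53 82

Insert 39: tree is empty, so 39 becomes the root.
Insert 90: 90 > 39 → go right. Place as right child of 39.
Insert 31: 31 < 39 → go left. Place as left child of 39.
Insert 80: 80 > 39 → go right; 80 < 90 → go left. Place as left child of 90.
Insert 53: 53 > 39 → go right; 53 < 90 → go left; 53 < 80 → go left. Place as left child of 80.
Insert 60: 60 > 39 → go right; 60 < 90 → go left; 60 < 80 → go left; 60 > 53 → go right. Place as right child of 53.
Insert 64: 64 > 39 → go right; 64 < 90 → go left; 64 < 80 → go left; 64 > 53 → go right; 64 > 60 → go right. Place as right child of 60.
Insert 15: 15 < 39 → go left; 15 < 31 → go left. Place as left child of 31.
Insert 74: 74 > 39 → go right; 74 < 90 → go left; 74 < 80 → go left; 74 > 53 → go right; 74 > 60 → go right; 74 > 64 → go right. Place as right child of 64.
Insert 44: 44 > 39 → go right; 44 < 90 → go left; 44 < 80 → go left; 44 < 53 → go left. Place as left child of 53.
Insert 102: 102 > 39 → go right; 102 > 90 → go right. Place as right child of 90.
Insert 38: 38 < 39 → go left; 38 > 31 → go right. Place as right child of 31.
Insert 35: 35 < 39 → go left; 35 > 31 → go right; 35 < 38 → go left. Place as left child of 38.
Insert 32: 32 < 39 → go left; 32 > 31 → go right; 32 < 38 → go left; 32 < 35 → go left. Place as left child of 35.
Insert 69: 69 > 39 → go right; 69 < 90 → go left; 69 < 80 → go left; 69 > 53 → go right; 69 > 60 → go right; 69 > 64 → go right; 69 < 74 → go left. Place as left child of 74.
Insert 27: 27 < 39 → go left; 27 < 31 → go left; 27 > 15 → go right. Place as right child of 15.
Insert 23: 23 < 39 → go left; 23 < 31 → go left; 23 > 15 → go right; 23 < 27 → go left. Place as left child of 27.
Insert 17: 17 < 39 → go left; 17 < 31 → go left; 17 > 15 → go right; 17 < 27 → go left; 17 < 23 → go left. Place as left child of 23.
Insert 82: 82 > 39 → go right; 82 < 90 → go left; 82 > 80 → go right. Place as right child of 80.
Insert 1: 1 < 39 → go left; 1 < 31 → go left; 1 < 15 → go left. Place as left child of 15.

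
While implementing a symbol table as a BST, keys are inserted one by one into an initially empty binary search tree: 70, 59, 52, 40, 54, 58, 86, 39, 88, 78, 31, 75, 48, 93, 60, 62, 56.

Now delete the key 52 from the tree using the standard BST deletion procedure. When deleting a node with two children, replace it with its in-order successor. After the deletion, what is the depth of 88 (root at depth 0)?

70: root
59: left child of 70 (depth 1)
52: left child of 59 (depth 2)
40: left child of 52 (depth 3)
54: right child of 52 (depth 3)
58: right child of 54 (depth 4)
86: right child of 70 (depth 1)
39: left child of 40 (depth 4)
88: right child of 86 (depth 2)
78: left child of 86 (depth 2)
31: left child of 39 (depth 5)
75: left child of 78 (depth 3)
48: right child of 40 (depth 4)
93: right child of 88 (depth 3)
60: right child of 59 (depth 2)
62: right child of 60 (depth 3)
56: left child of 58 (depth 5)

Delete 52 (two children — replace with in-order successor).
After deletion, path to 88: 70 → 86 → 88.

2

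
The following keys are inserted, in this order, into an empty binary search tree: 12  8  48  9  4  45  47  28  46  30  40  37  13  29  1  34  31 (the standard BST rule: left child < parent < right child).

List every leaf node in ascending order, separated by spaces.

1 9 13 29 31 46

Insert 12: tree is empty, so 12 becomes the root.
Insert 8: 8 < 12 → go left. Place as left child of 12.
Insert 48: 48 > 12 → go right. Place as right child of 12.
Insert 9: 9 < 12 → go left; 9 > 8 → go right. Place as right child of 8.
Insert 4: 4 < 12 → go left; 4 < 8 → go left. Place as left child of 8.
Insert 45: 45 > 12 → go right; 45 < 48 → go left. Place as left child of 48.
Insert 47: 47 > 12 → go right; 47 < 48 → go left; 47 > 45 → go right. Place as right child of 45.
Insert 28: 28 > 12 → go right; 28 < 48 → go left; 28 < 45 → go left. Place as left child of 45.
Insert 46: 46 > 12 → go right; 46 < 48 → go left; 46 > 45 → go right; 46 < 47 → go left. Place as left child of 47.
Insert 30: 30 > 12 → go right; 30 < 48 → go left; 30 < 45 → go left; 30 > 28 → go right. Place as right child of 28.
Insert 40: 40 > 12 → go right; 40 < 48 → go left; 40 < 45 → go left; 40 > 28 → go right; 40 > 30 → go right. Place as right child of 30.
Insert 37: 37 > 12 → go right; 37 < 48 → go left; 37 < 45 → go left; 37 > 28 → go right; 37 > 30 → go right; 37 < 40 → go left. Place as left child of 40.
Insert 13: 13 > 12 → go right; 13 < 48 → go left; 13 < 45 → go left; 13 < 28 → go left. Place as left child of 28.
Insert 29: 29 > 12 → go right; 29 < 48 → go left; 29 < 45 → go left; 29 > 28 → go right; 29 < 30 → go left. Place as left child of 30.
Insert 1: 1 < 12 → go left; 1 < 8 → go left; 1 < 4 → go left. Place as left child of 4.
Insert 34: 34 > 12 → go right; 34 < 48 → go left; 34 < 45 → go left; 34 > 28 → go right; 34 > 30 → go right; 34 < 40 → go left; 34 < 37 → go left. Place as left child of 37.
Insert 31: 31 > 12 → go right; 31 < 48 → go left; 31 < 45 → go left; 31 > 28 → go right; 31 > 30 → go right; 31 < 40 → go left; 31 < 37 → go left; 31 < 34 → go left. Place as left child of 34.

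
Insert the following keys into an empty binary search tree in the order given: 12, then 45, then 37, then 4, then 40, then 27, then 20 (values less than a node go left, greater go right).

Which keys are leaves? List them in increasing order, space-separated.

4 20 40

12: root
45: right child of 12 (depth 1)
37: left child of 45 (depth 2)
4: left child of 12 (depth 1)
40: right child of 37 (depth 3)
27: left child of 37 (depth 3)
20: left child of 27 (depth 4)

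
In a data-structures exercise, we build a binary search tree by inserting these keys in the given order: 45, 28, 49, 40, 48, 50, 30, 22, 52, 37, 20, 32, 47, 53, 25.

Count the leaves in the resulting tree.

5

Insert 45: tree is empty, so 45 becomes the root.
Insert 28: 28 < 45 → go left. Place as left child of 45.
Insert 49: 49 > 45 → go right. Place as right child of 45.
Insert 40: 40 < 45 → go left; 40 > 28 → go right. Place as right child of 28.
Insert 48: 48 > 45 → go right; 48 < 49 → go left. Place as left child of 49.
Insert 50: 50 > 45 → go right; 50 > 49 → go right. Place as right child of 49.
Insert 30: 30 < 45 → go left; 30 > 28 → go right; 30 < 40 → go left. Place as left child of 40.
Insert 22: 22 < 45 → go left; 22 < 28 → go left. Place as left child of 28.
Insert 52: 52 > 45 → go right; 52 > 49 → go right; 52 > 50 → go right. Place as right child of 50.
Insert 37: 37 < 45 → go left; 37 > 28 → go right; 37 < 40 → go left; 37 > 30 → go right. Place as right child of 30.
Insert 20: 20 < 45 → go left; 20 < 28 → go left; 20 < 22 → go left. Place as left child of 22.
Insert 32: 32 < 45 → go left; 32 > 28 → go right; 32 < 40 → go left; 32 > 30 → go right; 32 < 37 → go left. Place as left child of 37.
Insert 47: 47 > 45 → go right; 47 < 49 → go left; 47 < 48 → go left. Place as left child of 48.
Insert 53: 53 > 45 → go right; 53 > 49 → go right; 53 > 50 → go right; 53 > 52 → go right. Place as right child of 52.
Insert 25: 25 < 45 → go left; 25 < 28 → go left; 25 > 22 → go right. Place as right child of 22.

Leaves: 20, 25, 32, 47, 53 — 5 in total.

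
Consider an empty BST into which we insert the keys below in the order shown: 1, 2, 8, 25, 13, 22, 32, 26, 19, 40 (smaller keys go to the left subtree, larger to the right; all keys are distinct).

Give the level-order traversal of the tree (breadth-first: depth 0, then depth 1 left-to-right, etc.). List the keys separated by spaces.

1 2 8 25 13 32 22 26 40 19

1: root
2: right child of 1 (depth 1)
8: right child of 2 (depth 2)
25: right child of 8 (depth 3)
13: left child of 25 (depth 4)
22: right child of 13 (depth 5)
32: right child of 25 (depth 4)
26: left child of 32 (depth 5)
19: left child of 22 (depth 6)
40: right child of 32 (depth 5)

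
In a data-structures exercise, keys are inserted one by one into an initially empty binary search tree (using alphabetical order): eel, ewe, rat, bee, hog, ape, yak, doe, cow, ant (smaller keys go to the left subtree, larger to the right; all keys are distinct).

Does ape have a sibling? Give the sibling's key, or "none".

Insert eel: tree is empty, so eel becomes the root.
Insert ewe: ewe > eel → go right. Place as right child of eel.
Insert rat: rat > eel → go right; rat > ewe → go right. Place as right child of ewe.
Insert bee: bee < eel → go left. Place as left child of eel.
Insert hog: hog > eel → go right; hog > ewe → go right; hog < rat → go left. Place as left child of rat.
Insert ape: ape < eel → go left; ape < bee → go left. Place as left child of bee.
Insert yak: yak > eel → go right; yak > ewe → go right; yak > rat → go right. Place as right child of rat.
Insert doe: doe < eel → go left; doe > bee → go right. Place as right child of bee.
Insert cow: cow < eel → go left; cow > bee → go right; cow < doe → go left. Place as left child of doe.
Insert ant: ant < eel → go left; ant < bee → go left; ant < ape → go left. Place as left child of ape.

ape's parent is bee; the other child of bee is doe.

doe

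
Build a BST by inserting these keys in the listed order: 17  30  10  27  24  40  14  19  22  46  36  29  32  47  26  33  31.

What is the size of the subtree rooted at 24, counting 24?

Insert 17: tree is empty, so 17 becomes the root.
Insert 30: 30 > 17 → go right. Place as right child of 17.
Insert 10: 10 < 17 → go left. Place as left child of 17.
Insert 27: 27 > 17 → go right; 27 < 30 → go left. Place as left child of 30.
Insert 24: 24 > 17 → go right; 24 < 30 → go left; 24 < 27 → go left. Place as left child of 27.
Insert 40: 40 > 17 → go right; 40 > 30 → go right. Place as right child of 30.
Insert 14: 14 < 17 → go left; 14 > 10 → go right. Place as right child of 10.
Insert 19: 19 > 17 → go right; 19 < 30 → go left; 19 < 27 → go left; 19 < 24 → go left. Place as left child of 24.
Insert 22: 22 > 17 → go right; 22 < 30 → go left; 22 < 27 → go left; 22 < 24 → go left; 22 > 19 → go right. Place as right child of 19.
Insert 46: 46 > 17 → go right; 46 > 30 → go right; 46 > 40 → go right. Place as right child of 40.
Insert 36: 36 > 17 → go right; 36 > 30 → go right; 36 < 40 → go left. Place as left child of 40.
Insert 29: 29 > 17 → go right; 29 < 30 → go left; 29 > 27 → go right. Place as right child of 27.
Insert 32: 32 > 17 → go right; 32 > 30 → go right; 32 < 40 → go left; 32 < 36 → go left. Place as left child of 36.
Insert 47: 47 > 17 → go right; 47 > 30 → go right; 47 > 40 → go right; 47 > 46 → go right. Place as right child of 46.
Insert 26: 26 > 17 → go right; 26 < 30 → go left; 26 < 27 → go left; 26 > 24 → go right. Place as right child of 24.
Insert 33: 33 > 17 → go right; 33 > 30 → go right; 33 < 40 → go left; 33 < 36 → go left; 33 > 32 → go right. Place as right child of 32.
Insert 31: 31 > 17 → go right; 31 > 30 → go right; 31 < 40 → go left; 31 < 36 → go left; 31 < 32 → go left. Place as left child of 32.

Subtree rooted at 24 contains: 24, 19, 22, 26 — 4 nodes.

4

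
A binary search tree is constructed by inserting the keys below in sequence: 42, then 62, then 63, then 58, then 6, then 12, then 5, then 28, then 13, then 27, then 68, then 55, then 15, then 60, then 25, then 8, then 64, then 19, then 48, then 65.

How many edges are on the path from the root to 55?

42: root
62: right child of 42 (depth 1)
63: right child of 62 (depth 2)
58: left child of 62 (depth 2)
6: left child of 42 (depth 1)
12: right child of 6 (depth 2)
5: left child of 6 (depth 2)
28: right child of 12 (depth 3)
13: left child of 28 (depth 4)
27: right child of 13 (depth 5)
68: right child of 63 (depth 3)
55: left child of 58 (depth 3)
15: left child of 27 (depth 6)
60: right child of 58 (depth 3)
25: right child of 15 (depth 7)
8: left child of 12 (depth 3)
64: left child of 68 (depth 4)
19: left child of 25 (depth 8)
48: left child of 55 (depth 4)
65: right child of 64 (depth 5)

Path to 55: 42 → 62 → 58 → 55, which is 3 edges.

3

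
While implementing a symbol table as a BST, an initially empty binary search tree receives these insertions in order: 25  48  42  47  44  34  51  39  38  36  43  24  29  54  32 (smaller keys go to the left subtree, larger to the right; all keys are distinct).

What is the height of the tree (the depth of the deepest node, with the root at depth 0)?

Insert 25: tree is empty, so 25 becomes the root.
Insert 48: 48 > 25 → go right. Place as right child of 25.
Insert 42: 42 > 25 → go right; 42 < 48 → go left. Place as left child of 48.
Insert 47: 47 > 25 → go right; 47 < 48 → go left; 47 > 42 → go right. Place as right child of 42.
Insert 44: 44 > 25 → go right; 44 < 48 → go left; 44 > 42 → go right; 44 < 47 → go left. Place as left child of 47.
Insert 34: 34 > 25 → go right; 34 < 48 → go left; 34 < 42 → go left. Place as left child of 42.
Insert 51: 51 > 25 → go right; 51 > 48 → go right. Place as right child of 48.
Insert 39: 39 > 25 → go right; 39 < 48 → go left; 39 < 42 → go left; 39 > 34 → go right. Place as right child of 34.
Insert 38: 38 > 25 → go right; 38 < 48 → go left; 38 < 42 → go left; 38 > 34 → go right; 38 < 39 → go left. Place as left child of 39.
Insert 36: 36 > 25 → go right; 36 < 48 → go left; 36 < 42 → go left; 36 > 34 → go right; 36 < 39 → go left; 36 < 38 → go left. Place as left child of 38.
Insert 43: 43 > 25 → go right; 43 < 48 → go left; 43 > 42 → go right; 43 < 47 → go left; 43 < 44 → go left. Place as left child of 44.
Insert 24: 24 < 25 → go left. Place as left child of 25.
Insert 29: 29 > 25 → go right; 29 < 48 → go left; 29 < 42 → go left; 29 < 34 → go left. Place as left child of 34.
Insert 54: 54 > 25 → go right; 54 > 48 → go right; 54 > 51 → go right. Place as right child of 51.
Insert 32: 32 > 25 → go right; 32 < 48 → go left; 32 < 42 → go left; 32 < 34 → go left; 32 > 29 → go right. Place as right child of 29.

The deepest node is 36 at depth 6.

6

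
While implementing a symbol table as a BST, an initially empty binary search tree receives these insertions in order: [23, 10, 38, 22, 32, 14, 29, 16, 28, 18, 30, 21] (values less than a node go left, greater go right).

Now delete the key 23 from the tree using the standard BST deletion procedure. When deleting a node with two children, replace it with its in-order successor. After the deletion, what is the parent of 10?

Resulting structure (node: left, right):
  23: L=10, R=38
  10: L=–, R=22
  38: L=32, R=–
  22: L=14, R=–
  32: L=29, R=–
  14: L=–, R=16
  29: L=28, R=30
  16: L=–, R=18
  28: L=–, R=–
  18: L=–, R=21
  30: L=–, R=–
  21: L=–, R=–

Delete 23 (two children — replace with in-order successor).
After deletion, 10's parent is 28.

28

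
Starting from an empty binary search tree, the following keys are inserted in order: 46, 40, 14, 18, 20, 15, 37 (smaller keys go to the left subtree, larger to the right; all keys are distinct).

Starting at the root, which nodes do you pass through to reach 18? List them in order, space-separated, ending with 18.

46: root
40: left child of 46 (depth 1)
14: left child of 40 (depth 2)
18: right child of 14 (depth 3)
20: right child of 18 (depth 4)
15: left child of 18 (depth 4)
37: right child of 20 (depth 5)

46 40 14 18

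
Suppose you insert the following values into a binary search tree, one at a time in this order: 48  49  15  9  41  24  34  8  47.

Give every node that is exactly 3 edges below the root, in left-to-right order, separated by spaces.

48: root
49: right child of 48 (depth 1)
15: left child of 48 (depth 1)
9: left child of 15 (depth 2)
41: right child of 15 (depth 2)
24: left child of 41 (depth 3)
34: right child of 24 (depth 4)
8: left child of 9 (depth 3)
47: right child of 41 (depth 3)

8 24 47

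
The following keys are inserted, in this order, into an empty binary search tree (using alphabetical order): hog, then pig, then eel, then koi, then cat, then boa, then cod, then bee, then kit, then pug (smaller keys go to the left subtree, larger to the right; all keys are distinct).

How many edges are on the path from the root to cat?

Resulting structure (node: left, right):
  hog: L=eel, R=pig
  pig: L=koi, R=pug
  eel: L=cat, R=–
  koi: L=kit, R=–
  cat: L=boa, R=cod
  boa: L=bee, R=–
  cod: L=–, R=–
  bee: L=–, R=–
  kit: L=–, R=–
  pug: L=–, R=–

Path to cat: hog → eel → cat, which is 2 edges.

2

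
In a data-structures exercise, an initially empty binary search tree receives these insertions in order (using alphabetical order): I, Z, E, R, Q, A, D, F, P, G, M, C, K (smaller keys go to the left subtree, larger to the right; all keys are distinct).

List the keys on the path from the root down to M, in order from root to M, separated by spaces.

I Z R Q P M

I: root
Z: right child of I (depth 1)
E: left child of I (depth 1)
R: left child of Z (depth 2)
Q: left child of R (depth 3)
A: left child of E (depth 2)
D: right child of A (depth 3)
F: right child of E (depth 2)
P: left child of Q (depth 4)
G: right child of F (depth 3)
M: left child of P (depth 5)
C: left child of D (depth 4)
K: left child of M (depth 6)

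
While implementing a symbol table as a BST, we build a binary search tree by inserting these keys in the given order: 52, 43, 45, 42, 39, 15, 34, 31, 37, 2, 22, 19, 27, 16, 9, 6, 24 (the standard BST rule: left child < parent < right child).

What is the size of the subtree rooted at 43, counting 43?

Insert 52: tree is empty, so 52 becomes the root.
Insert 43: 43 < 52 → go left. Place as left child of 52.
Insert 45: 45 < 52 → go left; 45 > 43 → go right. Place as right child of 43.
Insert 42: 42 < 52 → go left; 42 < 43 → go left. Place as left child of 43.
Insert 39: 39 < 52 → go left; 39 < 43 → go left; 39 < 42 → go left. Place as left child of 42.
Insert 15: 15 < 52 → go left; 15 < 43 → go left; 15 < 42 → go left; 15 < 39 → go left. Place as left child of 39.
Insert 34: 34 < 52 → go left; 34 < 43 → go left; 34 < 42 → go left; 34 < 39 → go left; 34 > 15 → go right. Place as right child of 15.
Insert 31: 31 < 52 → go left; 31 < 43 → go left; 31 < 42 → go left; 31 < 39 → go left; 31 > 15 → go right; 31 < 34 → go left. Place as left child of 34.
Insert 37: 37 < 52 → go left; 37 < 43 → go left; 37 < 42 → go left; 37 < 39 → go left; 37 > 15 → go right; 37 > 34 → go right. Place as right child of 34.
Insert 2: 2 < 52 → go left; 2 < 43 → go left; 2 < 42 → go left; 2 < 39 → go left; 2 < 15 → go left. Place as left child of 15.
Insert 22: 22 < 52 → go left; 22 < 43 → go left; 22 < 42 → go left; 22 < 39 → go left; 22 > 15 → go right; 22 < 34 → go left; 22 < 31 → go left. Place as left child of 31.
Insert 19: 19 < 52 → go left; 19 < 43 → go left; 19 < 42 → go left; 19 < 39 → go left; 19 > 15 → go right; 19 < 34 → go left; 19 < 31 → go left; 19 < 22 → go left. Place as left child of 22.
Insert 27: 27 < 52 → go left; 27 < 43 → go left; 27 < 42 → go left; 27 < 39 → go left; 27 > 15 → go right; 27 < 34 → go left; 27 < 31 → go left; 27 > 22 → go right. Place as right child of 22.
Insert 16: 16 < 52 → go left; 16 < 43 → go left; 16 < 42 → go left; 16 < 39 → go left; 16 > 15 → go right; 16 < 34 → go left; 16 < 31 → go left; 16 < 22 → go left; 16 < 19 → go left. Place as left child of 19.
Insert 9: 9 < 52 → go left; 9 < 43 → go left; 9 < 42 → go left; 9 < 39 → go left; 9 < 15 → go left; 9 > 2 → go right. Place as right child of 2.
Insert 6: 6 < 52 → go left; 6 < 43 → go left; 6 < 42 → go left; 6 < 39 → go left; 6 < 15 → go left; 6 > 2 → go right; 6 < 9 → go left. Place as left child of 9.
Insert 24: 24 < 52 → go left; 24 < 43 → go left; 24 < 42 → go left; 24 < 39 → go left; 24 > 15 → go right; 24 < 34 → go left; 24 < 31 → go left; 24 > 22 → go right; 24 < 27 → go left. Place as left child of 27.

Subtree rooted at 43 contains: 43, 42, 39, 15, 2, 9, 6, 34, 31, 22, 19, 16, 27, 24, 37, 45 — 16 nodes.

16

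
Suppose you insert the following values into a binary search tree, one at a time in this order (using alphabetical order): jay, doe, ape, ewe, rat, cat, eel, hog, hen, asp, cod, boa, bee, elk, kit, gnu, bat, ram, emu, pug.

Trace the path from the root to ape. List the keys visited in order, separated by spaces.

jay doe ape

Insert jay: tree is empty, so jay becomes the root.
Insert doe: doe < jay → go left. Place as left child of jay.
Insert ape: ape < jay → go left; ape < doe → go left. Place as left child of doe.
Insert ewe: ewe < jay → go left; ewe > doe → go right. Place as right child of doe.
Insert rat: rat > jay → go right. Place as right child of jay.
Insert cat: cat < jay → go left; cat < doe → go left; cat > ape → go right. Place as right child of ape.
Insert eel: eel < jay → go left; eel > doe → go right; eel < ewe → go left. Place as left child of ewe.
Insert hog: hog < jay → go left; hog > doe → go right; hog > ewe → go right. Place as right child of ewe.
Insert hen: hen < jay → go left; hen > doe → go right; hen > ewe → go right; hen < hog → go left. Place as left child of hog.
Insert asp: asp < jay → go left; asp < doe → go left; asp > ape → go right; asp < cat → go left. Place as left child of cat.
Insert cod: cod < jay → go left; cod < doe → go left; cod > ape → go right; cod > cat → go right. Place as right child of cat.
Insert boa: boa < jay → go left; boa < doe → go left; boa > ape → go right; boa < cat → go left; boa > asp → go right. Place as right child of asp.
Insert bee: bee < jay → go left; bee < doe → go left; bee > ape → go right; bee < cat → go left; bee > asp → go right; bee < boa → go left. Place as left child of boa.
Insert elk: elk < jay → go left; elk > doe → go right; elk < ewe → go left; elk > eel → go right. Place as right child of eel.
Insert kit: kit > jay → go right; kit < rat → go left. Place as left child of rat.
Insert gnu: gnu < jay → go left; gnu > doe → go right; gnu > ewe → go right; gnu < hog → go left; gnu < hen → go left. Place as left child of hen.
Insert bat: bat < jay → go left; bat < doe → go left; bat > ape → go right; bat < cat → go left; bat > asp → go right; bat < boa → go left; bat < bee → go left. Place as left child of bee.
Insert ram: ram > jay → go right; ram < rat → go left; ram > kit → go right. Place as right child of kit.
Insert emu: emu < jay → go left; emu > doe → go right; emu < ewe → go left; emu > eel → go right; emu > elk → go right. Place as right child of elk.
Insert pug: pug > jay → go right; pug < rat → go left; pug > kit → go right; pug < ram → go left. Place as left child of ram.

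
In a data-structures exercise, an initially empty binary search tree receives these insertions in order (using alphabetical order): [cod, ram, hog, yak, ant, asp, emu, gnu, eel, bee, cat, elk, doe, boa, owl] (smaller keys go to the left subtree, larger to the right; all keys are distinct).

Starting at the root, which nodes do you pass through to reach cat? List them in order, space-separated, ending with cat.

Insert cod: tree is empty, so cod becomes the root.
Insert ram: ram > cod → go right. Place as right child of cod.
Insert hog: hog > cod → go right; hog < ram → go left. Place as left child of ram.
Insert yak: yak > cod → go right; yak > ram → go right. Place as right child of ram.
Insert ant: ant < cod → go left. Place as left child of cod.
Insert asp: asp < cod → go left; asp > ant → go right. Place as right child of ant.
Insert emu: emu > cod → go right; emu < ram → go left; emu < hog → go left. Place as left child of hog.
Insert gnu: gnu > cod → go right; gnu < ram → go left; gnu < hog → go left; gnu > emu → go right. Place as right child of emu.
Insert eel: eel > cod → go right; eel < ram → go left; eel < hog → go left; eel < emu → go left. Place as left child of emu.
Insert bee: bee < cod → go left; bee > ant → go right; bee > asp → go right. Place as right child of asp.
Insert cat: cat < cod → go left; cat > ant → go right; cat > asp → go right; cat > bee → go right. Place as right child of bee.
Insert elk: elk > cod → go right; elk < ram → go left; elk < hog → go left; elk < emu → go left; elk > eel → go right. Place as right child of eel.
Insert doe: doe > cod → go right; doe < ram → go left; doe < hog → go left; doe < emu → go left; doe < eel → go left. Place as left child of eel.
Insert boa: boa < cod → go left; boa > ant → go right; boa > asp → go right; boa > bee → go right; boa < cat → go left. Place as left child of cat.
Insert owl: owl > cod → go right; owl < ram → go left; owl > hog → go right. Place as right child of hog.

cod ant asp bee cat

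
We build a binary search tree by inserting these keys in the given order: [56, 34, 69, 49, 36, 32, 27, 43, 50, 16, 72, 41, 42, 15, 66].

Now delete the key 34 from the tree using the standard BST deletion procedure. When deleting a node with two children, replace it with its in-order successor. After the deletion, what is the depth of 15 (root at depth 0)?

5

Insert 56: tree is empty, so 56 becomes the root.
Insert 34: 34 < 56 → go left. Place as left child of 56.
Insert 69: 69 > 56 → go right. Place as right child of 56.
Insert 49: 49 < 56 → go left; 49 > 34 → go right. Place as right child of 34.
Insert 36: 36 < 56 → go left; 36 > 34 → go right; 36 < 49 → go left. Place as left child of 49.
Insert 32: 32 < 56 → go left; 32 < 34 → go left. Place as left child of 34.
Insert 27: 27 < 56 → go left; 27 < 34 → go left; 27 < 32 → go left. Place as left child of 32.
Insert 43: 43 < 56 → go left; 43 > 34 → go right; 43 < 49 → go left; 43 > 36 → go right. Place as right child of 36.
Insert 50: 50 < 56 → go left; 50 > 34 → go right; 50 > 49 → go right. Place as right child of 49.
Insert 16: 16 < 56 → go left; 16 < 34 → go left; 16 < 32 → go left; 16 < 27 → go left. Place as left child of 27.
Insert 72: 72 > 56 → go right; 72 > 69 → go right. Place as right child of 69.
Insert 41: 41 < 56 → go left; 41 > 34 → go right; 41 < 49 → go left; 41 > 36 → go right; 41 < 43 → go left. Place as left child of 43.
Insert 42: 42 < 56 → go left; 42 > 34 → go right; 42 < 49 → go left; 42 > 36 → go right; 42 < 43 → go left; 42 > 41 → go right. Place as right child of 41.
Insert 15: 15 < 56 → go left; 15 < 34 → go left; 15 < 32 → go left; 15 < 27 → go left; 15 < 16 → go left. Place as left child of 16.
Insert 66: 66 > 56 → go right; 66 < 69 → go left. Place as left child of 69.

Delete 34 (two children — replace with in-order successor).
After deletion, path to 15: 56 → 36 → 32 → 27 → 16 → 15.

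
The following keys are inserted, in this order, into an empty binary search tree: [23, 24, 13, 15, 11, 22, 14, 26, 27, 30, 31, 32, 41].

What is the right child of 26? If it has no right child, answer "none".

27

Insert 23: tree is empty, so 23 becomes the root.
Insert 24: 24 > 23 → go right. Place as right child of 23.
Insert 13: 13 < 23 → go left. Place as left child of 23.
Insert 15: 15 < 23 → go left; 15 > 13 → go right. Place as right child of 13.
Insert 11: 11 < 23 → go left; 11 < 13 → go left. Place as left child of 13.
Insert 22: 22 < 23 → go left; 22 > 13 → go right; 22 > 15 → go right. Place as right child of 15.
Insert 14: 14 < 23 → go left; 14 > 13 → go right; 14 < 15 → go left. Place as left child of 15.
Insert 26: 26 > 23 → go right; 26 > 24 → go right. Place as right child of 24.
Insert 27: 27 > 23 → go right; 27 > 24 → go right; 27 > 26 → go right. Place as right child of 26.
Insert 30: 30 > 23 → go right; 30 > 24 → go right; 30 > 26 → go right; 30 > 27 → go right. Place as right child of 27.
Insert 31: 31 > 23 → go right; 31 > 24 → go right; 31 > 26 → go right; 31 > 27 → go right; 31 > 30 → go right. Place as right child of 30.
Insert 32: 32 > 23 → go right; 32 > 24 → go right; 32 > 26 → go right; 32 > 27 → go right; 32 > 30 → go right; 32 > 31 → go right. Place as right child of 31.
Insert 41: 41 > 23 → go right; 41 > 24 → go right; 41 > 26 → go right; 41 > 27 → go right; 41 > 30 → go right; 41 > 31 → go right; 41 > 32 → go right. Place as right child of 32.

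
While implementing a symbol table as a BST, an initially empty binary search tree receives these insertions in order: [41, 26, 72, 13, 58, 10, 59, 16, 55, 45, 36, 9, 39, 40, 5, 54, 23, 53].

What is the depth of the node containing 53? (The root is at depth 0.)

6

Resulting structure (node: left, right):
  41: L=26, R=72
  26: L=13, R=36
  72: L=58, R=–
  13: L=10, R=16
  58: L=55, R=59
  10: L=9, R=–
  59: L=–, R=–
  16: L=–, R=23
  55: L=45, R=–
  45: L=–, R=54
  36: L=–, R=39
  9: L=5, R=–
  39: L=–, R=40
  40: L=–, R=–
  5: L=–, R=–
  54: L=53, R=–
  23: L=–, R=–
  53: L=–, R=–

Path to 53: 41 → 72 → 58 → 55 → 45 → 54 → 53, which is 6 edges.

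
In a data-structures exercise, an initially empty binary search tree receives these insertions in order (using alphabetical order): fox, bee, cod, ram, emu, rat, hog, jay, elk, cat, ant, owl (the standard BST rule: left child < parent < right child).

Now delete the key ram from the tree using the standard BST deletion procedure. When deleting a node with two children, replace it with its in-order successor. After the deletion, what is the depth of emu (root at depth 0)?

3

fox: root
bee: left child of fox (depth 1)
cod: right child of bee (depth 2)
ram: right child of fox (depth 1)
emu: right child of cod (depth 3)
rat: right child of ram (depth 2)
hog: left child of ram (depth 2)
jay: right child of hog (depth 3)
elk: left child of emu (depth 4)
cat: left child of cod (depth 3)
ant: left child of bee (depth 2)
owl: right child of jay (depth 4)

Delete ram (two children — replace with in-order successor).
After deletion, path to emu: fox → bee → cod → emu.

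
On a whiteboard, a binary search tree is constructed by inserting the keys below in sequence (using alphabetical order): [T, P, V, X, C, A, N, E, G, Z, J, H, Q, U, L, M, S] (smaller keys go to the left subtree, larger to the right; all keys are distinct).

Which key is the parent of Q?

P

Resulting structure (node: left, right):
  T: L=P, R=V
  P: L=C, R=Q
  V: L=U, R=X
  X: L=–, R=Z
  C: L=A, R=N
  A: L=–, R=–
  N: L=E, R=–
  E: L=–, R=G
  G: L=–, R=J
  Z: L=–, R=–
  J: L=H, R=L
  H: L=–, R=–
  Q: L=–, R=S
  U: L=–, R=–
  L: L=–, R=M
  M: L=–, R=–
  S: L=–, R=–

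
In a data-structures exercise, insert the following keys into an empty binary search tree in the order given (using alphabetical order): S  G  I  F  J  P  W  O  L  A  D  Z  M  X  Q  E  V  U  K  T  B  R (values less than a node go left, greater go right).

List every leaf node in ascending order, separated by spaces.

B E K M R T X

S: root
G: left child of S (depth 1)
I: right child of G (depth 2)
F: left child of G (depth 2)
J: right child of I (depth 3)
P: right child of J (depth 4)
W: right child of S (depth 1)
O: left child of P (depth 5)
L: left child of O (depth 6)
A: left child of F (depth 3)
D: right child of A (depth 4)
Z: right child of W (depth 2)
M: right child of L (depth 7)
X: left child of Z (depth 3)
Q: right child of P (depth 5)
E: right child of D (depth 5)
V: left child of W (depth 2)
U: left child of V (depth 3)
K: left child of L (depth 7)
T: left child of U (depth 4)
B: left child of D (depth 5)
R: right child of Q (depth 6)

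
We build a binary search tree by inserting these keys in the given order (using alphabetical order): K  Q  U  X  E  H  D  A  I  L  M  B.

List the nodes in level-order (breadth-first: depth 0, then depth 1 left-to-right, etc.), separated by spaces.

K E Q D H L U A I M X B

Resulting structure (node: left, right):
  K: L=E, R=Q
  Q: L=L, R=U
  U: L=–, R=X
  X: L=–, R=–
  E: L=D, R=H
  H: L=–, R=I
  D: L=A, R=–
  A: L=–, R=B
  I: L=–, R=–
  L: L=–, R=M
  M: L=–, R=–
  B: L=–, R=–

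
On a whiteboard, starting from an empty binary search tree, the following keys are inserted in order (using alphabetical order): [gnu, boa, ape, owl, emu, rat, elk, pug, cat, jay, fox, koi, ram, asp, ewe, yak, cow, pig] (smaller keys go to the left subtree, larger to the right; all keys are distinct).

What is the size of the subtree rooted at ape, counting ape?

Insert gnu: tree is empty, so gnu becomes the root.
Insert boa: boa < gnu → go left. Place as left child of gnu.
Insert ape: ape < gnu → go left; ape < boa → go left. Place as left child of boa.
Insert owl: owl > gnu → go right. Place as right child of gnu.
Insert emu: emu < gnu → go left; emu > boa → go right. Place as right child of boa.
Insert rat: rat > gnu → go right; rat > owl → go right. Place as right child of owl.
Insert elk: elk < gnu → go left; elk > boa → go right; elk < emu → go left. Place as left child of emu.
Insert pug: pug > gnu → go right; pug > owl → go right; pug < rat → go left. Place as left child of rat.
Insert cat: cat < gnu → go left; cat > boa → go right; cat < emu → go left; cat < elk → go left. Place as left child of elk.
Insert jay: jay > gnu → go right; jay < owl → go left. Place as left child of owl.
Insert fox: fox < gnu → go left; fox > boa → go right; fox > emu → go right. Place as right child of emu.
Insert koi: koi > gnu → go right; koi < owl → go left; koi > jay → go right. Place as right child of jay.
Insert ram: ram > gnu → go right; ram > owl → go right; ram < rat → go left; ram > pug → go right. Place as right child of pug.
Insert asp: asp < gnu → go left; asp < boa → go left; asp > ape → go right. Place as right child of ape.
Insert ewe: ewe < gnu → go left; ewe > boa → go right; ewe > emu → go right; ewe < fox → go left. Place as left child of fox.
Insert yak: yak > gnu → go right; yak > owl → go right; yak > rat → go right. Place as right child of rat.
Insert cow: cow < gnu → go left; cow > boa → go right; cow < emu → go left; cow < elk → go left; cow > cat → go right. Place as right child of cat.
Insert pig: pig > gnu → go right; pig > owl → go right; pig < rat → go left; pig < pug → go left. Place as left child of pug.

Subtree rooted at ape contains: ape, asp — 2 nodes.

2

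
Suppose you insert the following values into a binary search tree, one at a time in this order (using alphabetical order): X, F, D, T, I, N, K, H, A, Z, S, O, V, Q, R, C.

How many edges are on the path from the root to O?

X: root
F: left child of X (depth 1)
D: left child of F (depth 2)
T: right child of F (depth 2)
I: left child of T (depth 3)
N: right child of I (depth 4)
K: left child of N (depth 5)
H: left child of I (depth 4)
A: left child of D (depth 3)
Z: right child of X (depth 1)
S: right child of N (depth 5)
O: left child of S (depth 6)
V: right child of T (depth 3)
Q: right child of O (depth 7)
R: right child of Q (depth 8)
C: right child of A (depth 4)

Path to O: X → F → T → I → N → S → O, which is 6 edges.

6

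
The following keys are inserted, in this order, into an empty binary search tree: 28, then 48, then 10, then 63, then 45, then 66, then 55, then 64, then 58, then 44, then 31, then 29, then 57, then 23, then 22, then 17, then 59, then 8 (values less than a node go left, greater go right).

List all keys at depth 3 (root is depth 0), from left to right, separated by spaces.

22 44 55 66

28: root
48: right child of 28 (depth 1)
10: left child of 28 (depth 1)
63: right child of 48 (depth 2)
45: left child of 48 (depth 2)
66: right child of 63 (depth 3)
55: left child of 63 (depth 3)
64: left child of 66 (depth 4)
58: right child of 55 (depth 4)
44: left child of 45 (depth 3)
31: left child of 44 (depth 4)
29: left child of 31 (depth 5)
57: left child of 58 (depth 5)
23: right child of 10 (depth 2)
22: left child of 23 (depth 3)
17: left child of 22 (depth 4)
59: right child of 58 (depth 5)
8: left child of 10 (depth 2)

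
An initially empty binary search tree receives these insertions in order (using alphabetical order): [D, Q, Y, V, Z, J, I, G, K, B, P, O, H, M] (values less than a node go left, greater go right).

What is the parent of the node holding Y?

Resulting structure (node: left, right):
  D: L=B, R=Q
  Q: L=J, R=Y
  Y: L=V, R=Z
  V: L=–, R=–
  Z: L=–, R=–
  J: L=I, R=K
  I: L=G, R=–
  G: L=–, R=H
  K: L=–, R=P
  B: L=–, R=–
  P: L=O, R=–
  O: L=M, R=–
  H: L=–, R=–
  M: L=–, R=–

Q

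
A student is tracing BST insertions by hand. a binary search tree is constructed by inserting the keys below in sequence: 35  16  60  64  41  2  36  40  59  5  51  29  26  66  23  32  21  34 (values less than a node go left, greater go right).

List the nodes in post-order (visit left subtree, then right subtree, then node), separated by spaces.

5 2 21 23 26 34 32 29 16 40 36 51 59 41 66 64 60 35

Insert 35: tree is empty, so 35 becomes the root.
Insert 16: 16 < 35 → go left. Place as left child of 35.
Insert 60: 60 > 35 → go right. Place as right child of 35.
Insert 64: 64 > 35 → go right; 64 > 60 → go right. Place as right child of 60.
Insert 41: 41 > 35 → go right; 41 < 60 → go left. Place as left child of 60.
Insert 2: 2 < 35 → go left; 2 < 16 → go left. Place as left child of 16.
Insert 36: 36 > 35 → go right; 36 < 60 → go left; 36 < 41 → go left. Place as left child of 41.
Insert 40: 40 > 35 → go right; 40 < 60 → go left; 40 < 41 → go left; 40 > 36 → go right. Place as right child of 36.
Insert 59: 59 > 35 → go right; 59 < 60 → go left; 59 > 41 → go right. Place as right child of 41.
Insert 5: 5 < 35 → go left; 5 < 16 → go left; 5 > 2 → go right. Place as right child of 2.
Insert 51: 51 > 35 → go right; 51 < 60 → go left; 51 > 41 → go right; 51 < 59 → go left. Place as left child of 59.
Insert 29: 29 < 35 → go left; 29 > 16 → go right. Place as right child of 16.
Insert 26: 26 < 35 → go left; 26 > 16 → go right; 26 < 29 → go left. Place as left child of 29.
Insert 66: 66 > 35 → go right; 66 > 60 → go right; 66 > 64 → go right. Place as right child of 64.
Insert 23: 23 < 35 → go left; 23 > 16 → go right; 23 < 29 → go left; 23 < 26 → go left. Place as left child of 26.
Insert 32: 32 < 35 → go left; 32 > 16 → go right; 32 > 29 → go right. Place as right child of 29.
Insert 21: 21 < 35 → go left; 21 > 16 → go right; 21 < 29 → go left; 21 < 26 → go left; 21 < 23 → go left. Place as left child of 23.
Insert 34: 34 < 35 → go left; 34 > 16 → go right; 34 > 29 → go right; 34 > 32 → go right. Place as right child of 32.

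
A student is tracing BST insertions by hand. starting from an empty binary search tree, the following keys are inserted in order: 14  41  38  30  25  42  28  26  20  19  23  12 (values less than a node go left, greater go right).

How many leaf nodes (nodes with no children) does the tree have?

Insert 14: tree is empty, so 14 becomes the root.
Insert 41: 41 > 14 → go right. Place as right child of 14.
Insert 38: 38 > 14 → go right; 38 < 41 → go left. Place as left child of 41.
Insert 30: 30 > 14 → go right; 30 < 41 → go left; 30 < 38 → go left. Place as left child of 38.
Insert 25: 25 > 14 → go right; 25 < 41 → go left; 25 < 38 → go left; 25 < 30 → go left. Place as left child of 30.
Insert 42: 42 > 14 → go right; 42 > 41 → go right. Place as right child of 41.
Insert 28: 28 > 14 → go right; 28 < 41 → go left; 28 < 38 → go left; 28 < 30 → go left; 28 > 25 → go right. Place as right child of 25.
Insert 26: 26 > 14 → go right; 26 < 41 → go left; 26 < 38 → go left; 26 < 30 → go left; 26 > 25 → go right; 26 < 28 → go left. Place as left child of 28.
Insert 20: 20 > 14 → go right; 20 < 41 → go left; 20 < 38 → go left; 20 < 30 → go left; 20 < 25 → go left. Place as left child of 25.
Insert 19: 19 > 14 → go right; 19 < 41 → go left; 19 < 38 → go left; 19 < 30 → go left; 19 < 25 → go left; 19 < 20 → go left. Place as left child of 20.
Insert 23: 23 > 14 → go right; 23 < 41 → go left; 23 < 38 → go left; 23 < 30 → go left; 23 < 25 → go left; 23 > 20 → go right. Place as right child of 20.
Insert 12: 12 < 14 → go left. Place as left child of 14.

Leaves: 12, 19, 23, 26, 42 — 5 in total.

5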